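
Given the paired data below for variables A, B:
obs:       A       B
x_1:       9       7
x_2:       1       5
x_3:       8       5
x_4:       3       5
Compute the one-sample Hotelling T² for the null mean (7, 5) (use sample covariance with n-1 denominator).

Step 1 — sample mean vector:
  mean(A) = (9 + 1 + 8 + 3) / 4 = 21/4 = 5.25
  mean(B) = (7 + 5 + 5 + 5) / 4 = 22/4 = 5.5
  x̄ = (5.25, 5.5),  deviation x̄ - mu_0 = (5.25, 5.5) - (7, 5) = (-1.75, 0.5).

Step 2 — sample covariance matrix, S[i,j] = (1/(n-1)) · Σ_k (x_{k,i} - mean_i) · (x_{k,j} - mean_j), divisor n-1 = 3:
  S[A,A] = ((3.75)·(3.75) + (-4.25)·(-4.25) + (2.75)·(2.75) + (-2.25)·(-2.25)) / 3 = 44.75/3 = 14.9167
  S[A,B] = ((3.75)·(1.5) + (-4.25)·(-0.5) + (2.75)·(-0.5) + (-2.25)·(-0.5)) / 3 = 7.5/3 = 2.5
  S[B,B] = ((1.5)·(1.5) + (-0.5)·(-0.5) + (-0.5)·(-0.5) + (-0.5)·(-0.5)) / 3 = 3/3 = 1
  S = [[14.9167, 2.5],
 [2.5, 1]].

Step 3 — invert S. det(S) = 14.9167·1 - (2.5)² = 8.6667.
  S^{-1} = (1/det) · [[d, -b], [-b, a]] = [[0.1154, -0.2885],
 [-0.2885, 1.7212]].

Step 4 — quadratic form (x̄ - mu_0)^T · S^{-1} · (x̄ - mu_0):
  S^{-1} · (x̄ - mu_0) = (-0.3462, 1.3654),
  (x̄ - mu_0)^T · [...] = (-1.75)·(-0.3462) + (0.5)·(1.3654) = 1.2885.

Step 5 — scale by n: T² = 4 · 1.2885 = 5.1538.

T² ≈ 5.1538


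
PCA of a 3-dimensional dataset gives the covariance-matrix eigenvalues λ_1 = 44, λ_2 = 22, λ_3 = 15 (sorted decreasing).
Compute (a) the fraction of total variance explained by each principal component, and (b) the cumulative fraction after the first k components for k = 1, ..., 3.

Step 1 — total variance = trace(Sigma) = Σ λ_i = 44 + 22 + 15 = 81.

Step 2 — fraction explained by component i = λ_i / Σ λ:
  PC1: 44/81 = 0.5432
  PC2: 22/81 = 0.2716
  PC3: 15/81 = 0.1852

Step 3 — cumulative fraction after k components = (λ_1 + ... + λ_k) / Σ λ:
  k = 1: 44/81 = 0.5432
  k = 2: (44 + 22)/81 = 66/81 = 0.8148
  k = 3: (44 + 22 + 15)/81 = 81/81 = 1

Summary (fraction, with percent):

explained: PC1 0.5432 (54.32%), PC2 0.2716 (27.16%), PC3 0.1852 (18.52%);  cumulative: 0.5432, 0.8148, 1


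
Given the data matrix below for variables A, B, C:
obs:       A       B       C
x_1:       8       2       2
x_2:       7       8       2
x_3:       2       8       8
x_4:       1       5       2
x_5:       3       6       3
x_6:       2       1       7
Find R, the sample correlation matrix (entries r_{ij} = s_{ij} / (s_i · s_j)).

Step 1 — column means:
  mean(A) = (8 + 7 + 2 + 1 + 3 + 2) / 6 = 23/6 = 3.8333
  mean(B) = (2 + 8 + 8 + 5 + 6 + 1) / 6 = 30/6 = 5
  mean(C) = (2 + 2 + 8 + 2 + 3 + 7) / 6 = 24/6 = 4

Step 2 — sample variances and covariances s[i,j] = (1/(n-1)) · Σ_k (x_{k,i} - mean_i) · (x_{k,j} - mean_j), with n-1 = 5:
  s[A,A] = ((4.1667)·(4.1667) + (3.1667)·(3.1667) + (-1.8333)·(-1.8333) + (-2.8333)·(-2.8333) + (-0.8333)·(-0.8333) + (-1.8333)·(-1.8333)) / 5 = 42.8333/5 = 8.5667
  s[A,B] = ((4.1667)·(-3) + (3.1667)·(3) + (-1.8333)·(3) + (-2.8333)·(0) + (-0.8333)·(1) + (-1.8333)·(-4)) / 5 = -2/5 = -0.4
  s[A,C] = ((4.1667)·(-2) + (3.1667)·(-2) + (-1.8333)·(4) + (-2.8333)·(-2) + (-0.8333)·(-1) + (-1.8333)·(3)) / 5 = -21/5 = -4.2
  s[B,B] = ((-3)·(-3) + (3)·(3) + (3)·(3) + (0)·(0) + (1)·(1) + (-4)·(-4)) / 5 = 44/5 = 8.8
  s[B,C] = ((-3)·(-2) + (3)·(-2) + (3)·(4) + (0)·(-2) + (1)·(-1) + (-4)·(3)) / 5 = -1/5 = -0.2
  s[C,C] = ((-2)·(-2) + (-2)·(-2) + (4)·(4) + (-2)·(-2) + (-1)·(-1) + (3)·(3)) / 5 = 38/5 = 7.6
  Sample standard deviations s_i = √(s[i,i]):
  s(A) = √(8.5667) = 2.9269
  s(B) = √(8.8) = 2.9665
  s(C) = √(7.6) = 2.7568

Step 3 — r_{ij} = s_{ij} / (s_i · s_j):
  r[A,A] = 1 (diagonal).
  r[A,B] = -0.4 / (2.9269 · 2.9665) = -0.4 / 8.6825 = -0.0461
  r[A,C] = -4.2 / (2.9269 · 2.7568) = -4.2 / 8.0689 = -0.5205
  r[B,B] = 1 (diagonal).
  r[B,C] = -0.2 / (2.9665 · 2.7568) = -0.2 / 8.178 = -0.0245
  r[C,C] = 1 (diagonal).

R is symmetric with unit diagonal. Assembling:

R = [[1, -0.0461, -0.5205],
 [-0.0461, 1, -0.0245],
 [-0.5205, -0.0245, 1]]


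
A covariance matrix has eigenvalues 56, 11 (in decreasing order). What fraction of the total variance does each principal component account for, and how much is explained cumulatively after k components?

Step 1 — total variance = trace(Sigma) = Σ λ_i = 56 + 11 = 67.

Step 2 — fraction explained by component i = λ_i / Σ λ:
  PC1: 56/67 = 0.8358
  PC2: 11/67 = 0.1642

Step 3 — cumulative fraction after k components = (λ_1 + ... + λ_k) / Σ λ:
  k = 1: 56/67 = 0.8358
  k = 2: (56 + 11)/67 = 67/67 = 1

Summary (fraction, with percent):

explained: PC1 0.8358 (83.58%), PC2 0.1642 (16.42%);  cumulative: 0.8358, 1


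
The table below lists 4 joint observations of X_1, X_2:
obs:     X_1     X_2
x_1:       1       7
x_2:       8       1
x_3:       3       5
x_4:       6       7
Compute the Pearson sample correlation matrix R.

Step 1 — column means:
  mean(X_1) = (1 + 8 + 3 + 6) / 4 = 18/4 = 4.5
  mean(X_2) = (7 + 1 + 5 + 7) / 4 = 20/4 = 5

Step 2 — sample variances and covariances s[i,j] = (1/(n-1)) · Σ_k (x_{k,i} - mean_i) · (x_{k,j} - mean_j), with n-1 = 3:
  s[X_1,X_1] = ((-3.5)·(-3.5) + (3.5)·(3.5) + (-1.5)·(-1.5) + (1.5)·(1.5)) / 3 = 29/3 = 9.6667
  s[X_1,X_2] = ((-3.5)·(2) + (3.5)·(-4) + (-1.5)·(0) + (1.5)·(2)) / 3 = -18/3 = -6
  s[X_2,X_2] = ((2)·(2) + (-4)·(-4) + (0)·(0) + (2)·(2)) / 3 = 24/3 = 8
  Sample standard deviations s_i = √(s[i,i]):
  s(X_1) = √(9.6667) = 3.1091
  s(X_2) = √(8) = 2.8284

Step 3 — r_{ij} = s_{ij} / (s_i · s_j):
  r[X_1,X_1] = 1 (diagonal).
  r[X_1,X_2] = -6 / (3.1091 · 2.8284) = -6 / 8.7939 = -0.6823
  r[X_2,X_2] = 1 (diagonal).

R is symmetric with unit diagonal. Assembling:

R = [[1, -0.6823],
 [-0.6823, 1]]


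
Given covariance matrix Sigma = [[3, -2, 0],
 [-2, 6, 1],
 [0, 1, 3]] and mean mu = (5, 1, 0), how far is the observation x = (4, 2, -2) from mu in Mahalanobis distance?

Step 1 — centre the observation: (x - mu) = (-1, 1, -2).

Step 2 — invert Sigma (cofactor / det for 3×3, or solve directly):
  Sigma^{-1} = [[0.4359, 0.1538, -0.0513],
 [0.1538, 0.2308, -0.0769],
 [-0.0513, -0.0769, 0.359]].

Step 3 — form the quadratic (x - mu)^T · Sigma^{-1} · (x - mu):
  Sigma^{-1} · (x - mu) = (-0.1795, 0.2308, -0.7436).
  (x - mu)^T · [Sigma^{-1} · (x - mu)] = (-1)·(-0.1795) + (1)·(0.2308) + (-2)·(-0.7436) = 1.8974.

Step 4 — take square root: d = √(1.8974) ≈ 1.3775.

d(x, mu) = √(1.8974) ≈ 1.3775


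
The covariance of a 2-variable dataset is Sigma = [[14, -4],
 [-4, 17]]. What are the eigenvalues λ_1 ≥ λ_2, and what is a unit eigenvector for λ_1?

Step 1 — characteristic polynomial of 2×2 Sigma:
  det(Sigma - λI) = λ² - trace · λ + det = 0.
  trace = 14 + 17 = 31, det = 14·17 - (-4)² = 222.
Step 2 — discriminant:
  Δ = trace² - 4·det = 961 - 888 = 73.
Step 3 — eigenvalues:
  λ = (trace ± √Δ)/2 = (31 ± 8.544)/2,
  λ_1 = 19.772,  λ_2 = 11.228.

Step 4 — unit eigenvector for λ_1: solve (Sigma - λ_1 I)v = 0. First row:
  (14 - 19.772)·v_x + (-4)·v_y = 0, i.e. (-5.772)·v_x + (-4)·v_y = 0,
  so v ∝ (b, λ_1 - a) = (-4, 5.772); multiply by -1 so the first entry is positive: u = (4, -5.772).
  ||u|| = √((4)² + (-5.772)²) = √(49.316) ≈ 7.0225,
  v_1 = u/||u|| ≈ (0.5696, -0.8219) (||v_1|| = 1).

λ_1 = 19.772,  λ_2 = 11.228;  v_1 ≈ (0.5696, -0.8219)


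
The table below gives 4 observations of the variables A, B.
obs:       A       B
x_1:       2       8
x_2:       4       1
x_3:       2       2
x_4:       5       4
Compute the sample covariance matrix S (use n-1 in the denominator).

Step 1 — column means:
  mean(A) = (2 + 4 + 2 + 5) / 4 = 13/4 = 3.25
  mean(B) = (8 + 1 + 2 + 4) / 4 = 15/4 = 3.75

Step 2 — sample covariance S[i,j] = (1/(n-1)) · Σ_k (x_{k,i} - mean_i) · (x_{k,j} - mean_j), with n-1 = 3.
  S[A,A] = ((-1.25)·(-1.25) + (0.75)·(0.75) + (-1.25)·(-1.25) + (1.75)·(1.75)) / 3 = 6.75/3 = 2.25
  S[A,B] = ((-1.25)·(4.25) + (0.75)·(-2.75) + (-1.25)·(-1.75) + (1.75)·(0.25)) / 3 = -4.75/3 = -1.5833
  S[B,B] = ((4.25)·(4.25) + (-2.75)·(-2.75) + (-1.75)·(-1.75) + (0.25)·(0.25)) / 3 = 28.75/3 = 9.5833

S is symmetric (S[j,i] = S[i,j]). Assembling:

S = [[2.25, -1.5833],
 [-1.5833, 9.5833]]


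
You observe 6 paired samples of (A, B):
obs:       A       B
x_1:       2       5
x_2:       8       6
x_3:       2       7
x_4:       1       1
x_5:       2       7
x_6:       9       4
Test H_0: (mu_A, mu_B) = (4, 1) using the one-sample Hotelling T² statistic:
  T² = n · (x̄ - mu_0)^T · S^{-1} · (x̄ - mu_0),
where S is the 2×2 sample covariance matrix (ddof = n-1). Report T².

Step 1 — sample mean vector:
  mean(A) = (2 + 8 + 2 + 1 + 2 + 9) / 6 = 24/6 = 4
  mean(B) = (5 + 6 + 7 + 1 + 7 + 4) / 6 = 30/6 = 5
  x̄ = (4, 5),  deviation x̄ - mu_0 = (4, 5) - (4, 1) = (0, 4).

Step 2 — sample covariance matrix, S[i,j] = (1/(n-1)) · Σ_k (x_{k,i} - mean_i) · (x_{k,j} - mean_j), divisor n-1 = 5:
  S[A,A] = ((-2)·(-2) + (4)·(4) + (-2)·(-2) + (-3)·(-3) + (-2)·(-2) + (5)·(5)) / 5 = 62/5 = 12.4
  S[A,B] = ((-2)·(0) + (4)·(1) + (-2)·(2) + (-3)·(-4) + (-2)·(2) + (5)·(-1)) / 5 = 3/5 = 0.6
  S[B,B] = ((0)·(0) + (1)·(1) + (2)·(2) + (-4)·(-4) + (2)·(2) + (-1)·(-1)) / 5 = 26/5 = 5.2
  S = [[12.4, 0.6],
 [0.6, 5.2]].

Step 3 — invert S. det(S) = 12.4·5.2 - (0.6)² = 64.12.
  S^{-1} = (1/det) · [[d, -b], [-b, a]] = [[0.0811, -0.0094],
 [-0.0094, 0.1934]].

Step 4 — quadratic form (x̄ - mu_0)^T · S^{-1} · (x̄ - mu_0):
  S^{-1} · (x̄ - mu_0) = (-0.0374, 0.7735),
  (x̄ - mu_0)^T · [...] = (0)·(-0.0374) + (4)·(0.7735) = 3.0942.

Step 5 — scale by n: T² = 6 · 3.0942 = 18.5652.

T² ≈ 18.5652


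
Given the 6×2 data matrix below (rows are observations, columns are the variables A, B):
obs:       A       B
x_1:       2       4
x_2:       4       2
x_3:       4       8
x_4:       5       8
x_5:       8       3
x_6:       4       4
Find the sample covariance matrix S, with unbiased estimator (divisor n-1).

Step 1 — column means:
  mean(A) = (2 + 4 + 4 + 5 + 8 + 4) / 6 = 27/6 = 4.5
  mean(B) = (4 + 2 + 8 + 8 + 3 + 4) / 6 = 29/6 = 4.8333

Step 2 — sample covariance S[i,j] = (1/(n-1)) · Σ_k (x_{k,i} - mean_i) · (x_{k,j} - mean_j), with n-1 = 5.
  S[A,A] = ((-2.5)·(-2.5) + (-0.5)·(-0.5) + (-0.5)·(-0.5) + (0.5)·(0.5) + (3.5)·(3.5) + (-0.5)·(-0.5)) / 5 = 19.5/5 = 3.9
  S[A,B] = ((-2.5)·(-0.8333) + (-0.5)·(-2.8333) + (-0.5)·(3.1667) + (0.5)·(3.1667) + (3.5)·(-1.8333) + (-0.5)·(-0.8333)) / 5 = -2.5/5 = -0.5
  S[B,B] = ((-0.8333)·(-0.8333) + (-2.8333)·(-2.8333) + (3.1667)·(3.1667) + (3.1667)·(3.1667) + (-1.8333)·(-1.8333) + (-0.8333)·(-0.8333)) / 5 = 32.8333/5 = 6.5667

S is symmetric (S[j,i] = S[i,j]). Assembling:

S = [[3.9, -0.5],
 [-0.5, 6.5667]]


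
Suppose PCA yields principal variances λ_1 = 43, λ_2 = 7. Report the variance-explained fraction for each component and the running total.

Step 1 — total variance = trace(Sigma) = Σ λ_i = 43 + 7 = 50.

Step 2 — fraction explained by component i = λ_i / Σ λ:
  PC1: 43/50 = 0.86
  PC2: 7/50 = 0.14

Step 3 — cumulative fraction after k components = (λ_1 + ... + λ_k) / Σ λ:
  k = 1: 43/50 = 0.86
  k = 2: (43 + 7)/50 = 50/50 = 1

Summary (fraction, with percent):

explained: PC1 0.86 (86%), PC2 0.14 (14%);  cumulative: 0.86, 1


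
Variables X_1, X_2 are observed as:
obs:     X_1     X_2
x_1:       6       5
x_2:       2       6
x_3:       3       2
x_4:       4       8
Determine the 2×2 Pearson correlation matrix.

Step 1 — column means:
  mean(X_1) = (6 + 2 + 3 + 4) / 4 = 15/4 = 3.75
  mean(X_2) = (5 + 6 + 2 + 8) / 4 = 21/4 = 5.25

Step 2 — sample variances and covariances s[i,j] = (1/(n-1)) · Σ_k (x_{k,i} - mean_i) · (x_{k,j} - mean_j), with n-1 = 3:
  s[X_1,X_1] = ((2.25)·(2.25) + (-1.75)·(-1.75) + (-0.75)·(-0.75) + (0.25)·(0.25)) / 3 = 8.75/3 = 2.9167
  s[X_1,X_2] = ((2.25)·(-0.25) + (-1.75)·(0.75) + (-0.75)·(-3.25) + (0.25)·(2.75)) / 3 = 1.25/3 = 0.4167
  s[X_2,X_2] = ((-0.25)·(-0.25) + (0.75)·(0.75) + (-3.25)·(-3.25) + (2.75)·(2.75)) / 3 = 18.75/3 = 6.25
  Sample standard deviations s_i = √(s[i,i]):
  s(X_1) = √(2.9167) = 1.7078
  s(X_2) = √(6.25) = 2.5

Step 3 — r_{ij} = s_{ij} / (s_i · s_j):
  r[X_1,X_1] = 1 (diagonal).
  r[X_1,X_2] = 0.4167 / (1.7078 · 2.5) = 0.4167 / 4.2696 = 0.0976
  r[X_2,X_2] = 1 (diagonal).

R is symmetric with unit diagonal. Assembling:

R = [[1, 0.0976],
 [0.0976, 1]]


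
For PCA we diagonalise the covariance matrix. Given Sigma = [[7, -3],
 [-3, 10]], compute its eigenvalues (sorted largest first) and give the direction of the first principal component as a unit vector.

Step 1 — characteristic polynomial of 2×2 Sigma:
  det(Sigma - λI) = λ² - trace · λ + det = 0.
  trace = 7 + 10 = 17, det = 7·10 - (-3)² = 61.
Step 2 — discriminant:
  Δ = trace² - 4·det = 289 - 244 = 45.
Step 3 — eigenvalues:
  λ = (trace ± √Δ)/2 = (17 ± 6.7082)/2,
  λ_1 = 11.8541,  λ_2 = 5.1459.

Step 4 — unit eigenvector for λ_1: solve (Sigma - λ_1 I)v = 0. First row:
  (7 - 11.8541)·v_x + (-3)·v_y = 0, i.e. (-4.8541)·v_x + (-3)·v_y = 0,
  so v ∝ (b, λ_1 - a) = (-3, 4.8541); multiply by -1 so the first entry is positive: u = (3, -4.8541).
  ||u|| = √((3)² + (-4.8541)²) = √(32.5623) ≈ 5.7063,
  v_1 = u/||u|| ≈ (0.5257, -0.8507) (||v_1|| = 1).

λ_1 = 11.8541,  λ_2 = 5.1459;  v_1 ≈ (0.5257, -0.8507)


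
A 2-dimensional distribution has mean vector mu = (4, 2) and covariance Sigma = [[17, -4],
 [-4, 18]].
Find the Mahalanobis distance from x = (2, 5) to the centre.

Step 1 — centre the observation: (x - mu) = (-2, 3).

Step 2 — invert Sigma. det(Sigma) = 17·18 - (-4)² = 290.
  Sigma^{-1} = (1/det) · [[d, -b], [-b, a]] = [[0.0621, 0.0138],
 [0.0138, 0.0586]].

Step 3 — form the quadratic (x - mu)^T · Sigma^{-1} · (x - mu):
  Sigma^{-1} · (x - mu) = (-0.0828, 0.1483).
  (x - mu)^T · [Sigma^{-1} · (x - mu)] = (-2)·(-0.0828) + (3)·(0.1483) = 0.6103.

Step 4 — take square root: d = √(0.6103) ≈ 0.7812.

d(x, mu) = √(0.6103) ≈ 0.7812


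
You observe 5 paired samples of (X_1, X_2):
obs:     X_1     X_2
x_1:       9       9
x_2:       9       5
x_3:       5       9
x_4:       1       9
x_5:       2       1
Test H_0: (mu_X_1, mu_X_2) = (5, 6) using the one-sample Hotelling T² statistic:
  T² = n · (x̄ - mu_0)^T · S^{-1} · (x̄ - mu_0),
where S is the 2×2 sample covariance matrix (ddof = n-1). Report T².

Step 1 — sample mean vector:
  mean(X_1) = (9 + 9 + 5 + 1 + 2) / 5 = 26/5 = 5.2
  mean(X_2) = (9 + 5 + 9 + 9 + 1) / 5 = 33/5 = 6.6
  x̄ = (5.2, 6.6),  deviation x̄ - mu_0 = (5.2, 6.6) - (5, 6) = (0.2, 0.6).

Step 2 — sample covariance matrix, S[i,j] = (1/(n-1)) · Σ_k (x_{k,i} - mean_i) · (x_{k,j} - mean_j), divisor n-1 = 4:
  S[X_1,X_1] = ((3.8)·(3.8) + (3.8)·(3.8) + (-0.2)·(-0.2) + (-4.2)·(-4.2) + (-3.2)·(-3.2)) / 4 = 56.8/4 = 14.2
  S[X_1,X_2] = ((3.8)·(2.4) + (3.8)·(-1.6) + (-0.2)·(2.4) + (-4.2)·(2.4) + (-3.2)·(-5.6)) / 4 = 10.4/4 = 2.6
  S[X_2,X_2] = ((2.4)·(2.4) + (-1.6)·(-1.6) + (2.4)·(2.4) + (2.4)·(2.4) + (-5.6)·(-5.6)) / 4 = 51.2/4 = 12.8
  S = [[14.2, 2.6],
 [2.6, 12.8]].

Step 3 — invert S. det(S) = 14.2·12.8 - (2.6)² = 175.
  S^{-1} = (1/det) · [[d, -b], [-b, a]] = [[0.0731, -0.0149],
 [-0.0149, 0.0811]].

Step 4 — quadratic form (x̄ - mu_0)^T · S^{-1} · (x̄ - mu_0):
  S^{-1} · (x̄ - mu_0) = (0.0057, 0.0457),
  (x̄ - mu_0)^T · [...] = (0.2)·(0.0057) + (0.6)·(0.0457) = 0.0286.

Step 5 — scale by n: T² = 5 · 0.0286 = 0.1429.

T² ≈ 0.1429


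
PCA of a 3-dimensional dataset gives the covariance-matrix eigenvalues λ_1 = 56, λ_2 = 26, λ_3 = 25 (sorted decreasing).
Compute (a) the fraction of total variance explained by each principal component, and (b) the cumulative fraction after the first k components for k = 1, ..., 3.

Step 1 — total variance = trace(Sigma) = Σ λ_i = 56 + 26 + 25 = 107.

Step 2 — fraction explained by component i = λ_i / Σ λ:
  PC1: 56/107 = 0.5234
  PC2: 26/107 = 0.243
  PC3: 25/107 = 0.2336

Step 3 — cumulative fraction after k components = (λ_1 + ... + λ_k) / Σ λ:
  k = 1: 56/107 = 0.5234
  k = 2: (56 + 26)/107 = 82/107 = 0.7664
  k = 3: (56 + 26 + 25)/107 = 107/107 = 1

Summary (fraction, with percent):

explained: PC1 0.5234 (52.34%), PC2 0.243 (24.3%), PC3 0.2336 (23.36%);  cumulative: 0.5234, 0.7664, 1


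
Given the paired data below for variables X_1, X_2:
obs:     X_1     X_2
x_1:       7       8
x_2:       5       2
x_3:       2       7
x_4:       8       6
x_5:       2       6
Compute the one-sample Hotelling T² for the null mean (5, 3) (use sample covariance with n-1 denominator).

Step 1 — sample mean vector:
  mean(X_1) = (7 + 5 + 2 + 8 + 2) / 5 = 24/5 = 4.8
  mean(X_2) = (8 + 2 + 7 + 6 + 6) / 5 = 29/5 = 5.8
  x̄ = (4.8, 5.8),  deviation x̄ - mu_0 = (4.8, 5.8) - (5, 3) = (-0.2, 2.8).

Step 2 — sample covariance matrix, S[i,j] = (1/(n-1)) · Σ_k (x_{k,i} - mean_i) · (x_{k,j} - mean_j), divisor n-1 = 4:
  S[X_1,X_1] = ((2.2)·(2.2) + (0.2)·(0.2) + (-2.8)·(-2.8) + (3.2)·(3.2) + (-2.8)·(-2.8)) / 4 = 30.8/4 = 7.7
  S[X_1,X_2] = ((2.2)·(2.2) + (0.2)·(-3.8) + (-2.8)·(1.2) + (3.2)·(0.2) + (-2.8)·(0.2)) / 4 = 0.8/4 = 0.2
  S[X_2,X_2] = ((2.2)·(2.2) + (-3.8)·(-3.8) + (1.2)·(1.2) + (0.2)·(0.2) + (0.2)·(0.2)) / 4 = 20.8/4 = 5.2
  S = [[7.7, 0.2],
 [0.2, 5.2]].

Step 3 — invert S. det(S) = 7.7·5.2 - (0.2)² = 40.
  S^{-1} = (1/det) · [[d, -b], [-b, a]] = [[0.13, -0.005],
 [-0.005, 0.1925]].

Step 4 — quadratic form (x̄ - mu_0)^T · S^{-1} · (x̄ - mu_0):
  S^{-1} · (x̄ - mu_0) = (-0.04, 0.54),
  (x̄ - mu_0)^T · [...] = (-0.2)·(-0.04) + (2.8)·(0.54) = 1.52.

Step 5 — scale by n: T² = 5 · 1.52 = 7.6.

T² ≈ 7.6


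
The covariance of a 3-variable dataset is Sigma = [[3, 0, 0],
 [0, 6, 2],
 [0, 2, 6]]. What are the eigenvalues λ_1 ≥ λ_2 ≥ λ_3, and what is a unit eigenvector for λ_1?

Step 1 — characteristic polynomial p(λ) = det(λI - Sigma) = λ³ - tr·λ² + c_1·λ - det, where tr = trace, c_1 = sum of the principal 2×2 minors, det = det(Sigma):
  tr = 3 + 6 + 6 = 15,
  c_1 = (3·6 - (0)²) + (3·6 - (0)²) + (6·6 - (2)²) = 18 + 18 + 32 = 68,
  det = 3·(6·6 - (2)²) - (0)·((0)·6 - (2)·(0)) + (0)·((0)·(2) - 6·(0)) = 3·(32) - (0)·(0) + (0)·(0) = 96.
  So p(λ) = λ³ - 15λ² + 68λ - 96.
Step 2 — look for an integer root (rational root theorem: any rational root is an integer divisor of 96). Testing λ = 3:
  p(3) = 27 - 135 + 204 - 96 = 0  ✓
  Dividing out (λ - 3): p(λ) = (λ - 3)(λ² - 12λ + 32).
Step 3 — remaining eigenvalues from the quadratic λ² - 12λ + 32 = 0:
  Δ = 12² - 4·32 = 144 - 128 = 16,  λ = (12 ± √16)/2 = (12 ± 4)/2 = 8 or 4.
  Sorted: λ_1 = 8,  λ_2 = 4,  λ_3 = 3  (check: sum = 15 = tr ✓).

Step 4 — unit eigenvector for λ_1 = 8: v spans the null space of (Sigma - λ_1 I), whose rows are
  r_1 = (-5, 0, 0),  r_2 = (0, -2, 2),  r_3 = (0, 2, -2).
  v is orthogonal to every row, so take v ∝ r_1 × r_2 = ((0)·(2) - (0)·(-2), (0)·(0) - (-5)·(2), (-5)·(-2) - (0)·(0)) = (0, 10, 10).
  Rescale (divide by 10): u = (0, 1, 1).
  ||u|| = √((0)² + (1)² + (1)²) = √(2) ≈ 1.4142,  v_1 = u/||u|| ≈ (0, 0.7071, 0.7071) (||v_1|| = 1).

λ_1 = 8,  λ_2 = 4,  λ_3 = 3;  v_1 ≈ (0, 0.7071, 0.7071)


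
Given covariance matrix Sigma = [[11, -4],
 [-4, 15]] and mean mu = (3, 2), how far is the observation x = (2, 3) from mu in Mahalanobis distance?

Step 1 — centre the observation: (x - mu) = (-1, 1).

Step 2 — invert Sigma. det(Sigma) = 11·15 - (-4)² = 149.
  Sigma^{-1} = (1/det) · [[d, -b], [-b, a]] = [[0.1007, 0.0268],
 [0.0268, 0.0738]].

Step 3 — form the quadratic (x - mu)^T · Sigma^{-1} · (x - mu):
  Sigma^{-1} · (x - mu) = (-0.0738, 0.047).
  (x - mu)^T · [Sigma^{-1} · (x - mu)] = (-1)·(-0.0738) + (1)·(0.047) = 0.1208.

Step 4 — take square root: d = √(0.1208) ≈ 0.3476.

d(x, mu) = √(0.1208) ≈ 0.3476


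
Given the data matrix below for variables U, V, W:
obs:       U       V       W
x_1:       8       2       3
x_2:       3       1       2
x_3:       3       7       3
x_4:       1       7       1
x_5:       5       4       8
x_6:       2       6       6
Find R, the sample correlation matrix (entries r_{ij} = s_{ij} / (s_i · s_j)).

Step 1 — column means:
  mean(U) = (8 + 3 + 3 + 1 + 5 + 2) / 6 = 22/6 = 3.6667
  mean(V) = (2 + 1 + 7 + 7 + 4 + 6) / 6 = 27/6 = 4.5
  mean(W) = (3 + 2 + 3 + 1 + 8 + 6) / 6 = 23/6 = 3.8333

Step 2 — sample variances and covariances s[i,j] = (1/(n-1)) · Σ_k (x_{k,i} - mean_i) · (x_{k,j} - mean_j), with n-1 = 5:
  s[U,U] = ((4.3333)·(4.3333) + (-0.6667)·(-0.6667) + (-0.6667)·(-0.6667) + (-2.6667)·(-2.6667) + (1.3333)·(1.3333) + (-1.6667)·(-1.6667)) / 5 = 31.3333/5 = 6.2667
  s[U,V] = ((4.3333)·(-2.5) + (-0.6667)·(-3.5) + (-0.6667)·(2.5) + (-2.6667)·(2.5) + (1.3333)·(-0.5) + (-1.6667)·(1.5)) / 5 = -20/5 = -4
  s[U,W] = ((4.3333)·(-0.8333) + (-0.6667)·(-1.8333) + (-0.6667)·(-0.8333) + (-2.6667)·(-2.8333) + (1.3333)·(4.1667) + (-1.6667)·(2.1667)) / 5 = 7.6667/5 = 1.5333
  s[V,V] = ((-2.5)·(-2.5) + (-3.5)·(-3.5) + (2.5)·(2.5) + (2.5)·(2.5) + (-0.5)·(-0.5) + (1.5)·(1.5)) / 5 = 33.5/5 = 6.7
  s[V,W] = ((-2.5)·(-0.8333) + (-3.5)·(-1.8333) + (2.5)·(-0.8333) + (2.5)·(-2.8333) + (-0.5)·(4.1667) + (1.5)·(2.1667)) / 5 = 0.5/5 = 0.1
  s[W,W] = ((-0.8333)·(-0.8333) + (-1.8333)·(-1.8333) + (-0.8333)·(-0.8333) + (-2.8333)·(-2.8333) + (4.1667)·(4.1667) + (2.1667)·(2.1667)) / 5 = 34.8333/5 = 6.9667
  Sample standard deviations s_i = √(s[i,i]):
  s(U) = √(6.2667) = 2.5033
  s(V) = √(6.7) = 2.5884
  s(W) = √(6.9667) = 2.6394

Step 3 — r_{ij} = s_{ij} / (s_i · s_j):
  r[U,U] = 1 (diagonal).
  r[U,V] = -4 / (2.5033 · 2.5884) = -4 / 6.4797 = -0.6173
  r[U,W] = 1.5333 / (2.5033 · 2.6394) = 1.5333 / 6.6074 = 0.2321
  r[V,V] = 1 (diagonal).
  r[V,W] = 0.1 / (2.5884 · 2.6394) = 0.1 / 6.832 = 0.0146
  r[W,W] = 1 (diagonal).

R is symmetric with unit diagonal. Assembling:

R = [[1, -0.6173, 0.2321],
 [-0.6173, 1, 0.0146],
 [0.2321, 0.0146, 1]]


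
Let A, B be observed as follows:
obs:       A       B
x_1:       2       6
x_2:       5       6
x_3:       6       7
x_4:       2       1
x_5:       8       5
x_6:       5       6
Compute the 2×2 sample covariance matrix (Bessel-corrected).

Step 1 — column means:
  mean(A) = (2 + 5 + 6 + 2 + 8 + 5) / 6 = 28/6 = 4.6667
  mean(B) = (6 + 6 + 7 + 1 + 5 + 6) / 6 = 31/6 = 5.1667

Step 2 — sample covariance S[i,j] = (1/(n-1)) · Σ_k (x_{k,i} - mean_i) · (x_{k,j} - mean_j), with n-1 = 5.
  S[A,A] = ((-2.6667)·(-2.6667) + (0.3333)·(0.3333) + (1.3333)·(1.3333) + (-2.6667)·(-2.6667) + (3.3333)·(3.3333) + (0.3333)·(0.3333)) / 5 = 27.3333/5 = 5.4667
  S[A,B] = ((-2.6667)·(0.8333) + (0.3333)·(0.8333) + (1.3333)·(1.8333) + (-2.6667)·(-4.1667) + (3.3333)·(-0.1667) + (0.3333)·(0.8333)) / 5 = 11.3333/5 = 2.2667
  S[B,B] = ((0.8333)·(0.8333) + (0.8333)·(0.8333) + (1.8333)·(1.8333) + (-4.1667)·(-4.1667) + (-0.1667)·(-0.1667) + (0.8333)·(0.8333)) / 5 = 22.8333/5 = 4.5667

S is symmetric (S[j,i] = S[i,j]). Assembling:

S = [[5.4667, 2.2667],
 [2.2667, 4.5667]]


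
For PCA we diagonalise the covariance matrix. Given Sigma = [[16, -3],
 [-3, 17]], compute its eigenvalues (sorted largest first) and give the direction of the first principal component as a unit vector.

Step 1 — characteristic polynomial of 2×2 Sigma:
  det(Sigma - λI) = λ² - trace · λ + det = 0.
  trace = 16 + 17 = 33, det = 16·17 - (-3)² = 263.
Step 2 — discriminant:
  Δ = trace² - 4·det = 1089 - 1052 = 37.
Step 3 — eigenvalues:
  λ = (trace ± √Δ)/2 = (33 ± 6.0828)/2,
  λ_1 = 19.5414,  λ_2 = 13.4586.

Step 4 — unit eigenvector for λ_1: solve (Sigma - λ_1 I)v = 0. First row:
  (16 - 19.5414)·v_x + (-3)·v_y = 0, i.e. (-3.5414)·v_x + (-3)·v_y = 0,
  so v ∝ (b, λ_1 - a) = (-3, 3.5414); multiply by -1 so the first entry is positive: u = (3, -3.5414).
  ||u|| = √((3)² + (-3.5414)²) = √(21.5414) ≈ 4.6413,
  v_1 = u/||u|| ≈ (0.6464, -0.763) (||v_1|| = 1).

λ_1 = 19.5414,  λ_2 = 13.4586;  v_1 ≈ (0.6464, -0.763)


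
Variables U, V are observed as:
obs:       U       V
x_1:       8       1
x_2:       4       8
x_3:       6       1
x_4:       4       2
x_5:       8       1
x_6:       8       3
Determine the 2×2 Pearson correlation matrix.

Step 1 — column means:
  mean(U) = (8 + 4 + 6 + 4 + 8 + 8) / 6 = 38/6 = 6.3333
  mean(V) = (1 + 8 + 1 + 2 + 1 + 3) / 6 = 16/6 = 2.6667

Step 2 — sample variances and covariances s[i,j] = (1/(n-1)) · Σ_k (x_{k,i} - mean_i) · (x_{k,j} - mean_j), with n-1 = 5:
  s[U,U] = ((1.6667)·(1.6667) + (-2.3333)·(-2.3333) + (-0.3333)·(-0.3333) + (-2.3333)·(-2.3333) + (1.6667)·(1.6667) + (1.6667)·(1.6667)) / 5 = 19.3333/5 = 3.8667
  s[U,V] = ((1.6667)·(-1.6667) + (-2.3333)·(5.3333) + (-0.3333)·(-1.6667) + (-2.3333)·(-0.6667) + (1.6667)·(-1.6667) + (1.6667)·(0.3333)) / 5 = -15.3333/5 = -3.0667
  s[V,V] = ((-1.6667)·(-1.6667) + (5.3333)·(5.3333) + (-1.6667)·(-1.6667) + (-0.6667)·(-0.6667) + (-1.6667)·(-1.6667) + (0.3333)·(0.3333)) / 5 = 37.3333/5 = 7.4667
  Sample standard deviations s_i = √(s[i,i]):
  s(U) = √(3.8667) = 1.9664
  s(V) = √(7.4667) = 2.7325

Step 3 — r_{ij} = s_{ij} / (s_i · s_j):
  r[U,U] = 1 (diagonal).
  r[U,V] = -3.0667 / (1.9664 · 2.7325) = -3.0667 / 5.3732 = -0.5707
  r[V,V] = 1 (diagonal).

R is symmetric with unit diagonal. Assembling:

R = [[1, -0.5707],
 [-0.5707, 1]]


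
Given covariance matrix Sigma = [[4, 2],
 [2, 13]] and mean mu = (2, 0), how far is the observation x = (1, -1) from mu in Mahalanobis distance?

Step 1 — centre the observation: (x - mu) = (-1, -1).

Step 2 — invert Sigma. det(Sigma) = 4·13 - (2)² = 48.
  Sigma^{-1} = (1/det) · [[d, -b], [-b, a]] = [[0.2708, -0.0417],
 [-0.0417, 0.0833]].

Step 3 — form the quadratic (x - mu)^T · Sigma^{-1} · (x - mu):
  Sigma^{-1} · (x - mu) = (-0.2292, -0.0417).
  (x - mu)^T · [Sigma^{-1} · (x - mu)] = (-1)·(-0.2292) + (-1)·(-0.0417) = 0.2708.

Step 4 — take square root: d = √(0.2708) ≈ 0.5204.

d(x, mu) = √(0.2708) ≈ 0.5204


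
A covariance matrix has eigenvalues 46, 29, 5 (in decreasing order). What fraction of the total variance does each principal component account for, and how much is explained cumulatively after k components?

Step 1 — total variance = trace(Sigma) = Σ λ_i = 46 + 29 + 5 = 80.

Step 2 — fraction explained by component i = λ_i / Σ λ:
  PC1: 46/80 = 0.575
  PC2: 29/80 = 0.3625
  PC3: 5/80 = 0.0625

Step 3 — cumulative fraction after k components = (λ_1 + ... + λ_k) / Σ λ:
  k = 1: 46/80 = 0.575
  k = 2: (46 + 29)/80 = 75/80 = 0.9375
  k = 3: (46 + 29 + 5)/80 = 80/80 = 1

Summary (fraction, with percent):

explained: PC1 0.575 (57.5%), PC2 0.3625 (36.25%), PC3 0.0625 (6.25%);  cumulative: 0.575, 0.9375, 1


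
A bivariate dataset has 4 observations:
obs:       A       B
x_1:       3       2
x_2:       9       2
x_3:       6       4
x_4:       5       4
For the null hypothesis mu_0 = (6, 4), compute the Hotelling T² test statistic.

Step 1 — sample mean vector:
  mean(A) = (3 + 9 + 6 + 5) / 4 = 23/4 = 5.75
  mean(B) = (2 + 2 + 4 + 4) / 4 = 12/4 = 3
  x̄ = (5.75, 3),  deviation x̄ - mu_0 = (5.75, 3) - (6, 4) = (-0.25, -1).

Step 2 — sample covariance matrix, S[i,j] = (1/(n-1)) · Σ_k (x_{k,i} - mean_i) · (x_{k,j} - mean_j), divisor n-1 = 3:
  S[A,A] = ((-2.75)·(-2.75) + (3.25)·(3.25) + (0.25)·(0.25) + (-0.75)·(-0.75)) / 3 = 18.75/3 = 6.25
  S[A,B] = ((-2.75)·(-1) + (3.25)·(-1) + (0.25)·(1) + (-0.75)·(1)) / 3 = -1/3 = -0.3333
  S[B,B] = ((-1)·(-1) + (-1)·(-1) + (1)·(1) + (1)·(1)) / 3 = 4/3 = 1.3333
  S = [[6.25, -0.3333],
 [-0.3333, 1.3333]].

Step 3 — invert S. det(S) = 6.25·1.3333 - (-0.3333)² = 8.2222.
  S^{-1} = (1/det) · [[d, -b], [-b, a]] = [[0.1622, 0.0405],
 [0.0405, 0.7601]].

Step 4 — quadratic form (x̄ - mu_0)^T · S^{-1} · (x̄ - mu_0):
  S^{-1} · (x̄ - mu_0) = (-0.0811, -0.7703),
  (x̄ - mu_0)^T · [...] = (-0.25)·(-0.0811) + (-1)·(-0.7703) = 0.7905.

Step 5 — scale by n: T² = 4 · 0.7905 = 3.1622.

T² ≈ 3.1622


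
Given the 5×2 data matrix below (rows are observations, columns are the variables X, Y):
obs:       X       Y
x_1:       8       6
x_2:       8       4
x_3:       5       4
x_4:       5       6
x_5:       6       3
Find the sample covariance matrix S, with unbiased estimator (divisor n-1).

Step 1 — column means:
  mean(X) = (8 + 8 + 5 + 5 + 6) / 5 = 32/5 = 6.4
  mean(Y) = (6 + 4 + 4 + 6 + 3) / 5 = 23/5 = 4.6

Step 2 — sample covariance S[i,j] = (1/(n-1)) · Σ_k (x_{k,i} - mean_i) · (x_{k,j} - mean_j), with n-1 = 4.
  S[X,X] = ((1.6)·(1.6) + (1.6)·(1.6) + (-1.4)·(-1.4) + (-1.4)·(-1.4) + (-0.4)·(-0.4)) / 4 = 9.2/4 = 2.3
  S[X,Y] = ((1.6)·(1.4) + (1.6)·(-0.6) + (-1.4)·(-0.6) + (-1.4)·(1.4) + (-0.4)·(-1.6)) / 4 = 0.8/4 = 0.2
  S[Y,Y] = ((1.4)·(1.4) + (-0.6)·(-0.6) + (-0.6)·(-0.6) + (1.4)·(1.4) + (-1.6)·(-1.6)) / 4 = 7.2/4 = 1.8

S is symmetric (S[j,i] = S[i,j]). Assembling:

S = [[2.3, 0.2],
 [0.2, 1.8]]


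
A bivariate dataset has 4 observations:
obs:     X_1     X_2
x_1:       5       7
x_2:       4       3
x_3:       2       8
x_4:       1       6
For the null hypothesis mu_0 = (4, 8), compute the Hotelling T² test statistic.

Step 1 — sample mean vector:
  mean(X_1) = (5 + 4 + 2 + 1) / 4 = 12/4 = 3
  mean(X_2) = (7 + 3 + 8 + 6) / 4 = 24/4 = 6
  x̄ = (3, 6),  deviation x̄ - mu_0 = (3, 6) - (4, 8) = (-1, -2).

Step 2 — sample covariance matrix, S[i,j] = (1/(n-1)) · Σ_k (x_{k,i} - mean_i) · (x_{k,j} - mean_j), divisor n-1 = 3:
  S[X_1,X_1] = ((2)·(2) + (1)·(1) + (-1)·(-1) + (-2)·(-2)) / 3 = 10/3 = 3.3333
  S[X_1,X_2] = ((2)·(1) + (1)·(-3) + (-1)·(2) + (-2)·(0)) / 3 = -3/3 = -1
  S[X_2,X_2] = ((1)·(1) + (-3)·(-3) + (2)·(2) + (0)·(0)) / 3 = 14/3 = 4.6667
  S = [[3.3333, -1],
 [-1, 4.6667]].

Step 3 — invert S. det(S) = 3.3333·4.6667 - (-1)² = 14.5556.
  S^{-1} = (1/det) · [[d, -b], [-b, a]] = [[0.3206, 0.0687],
 [0.0687, 0.229]].

Step 4 — quadratic form (x̄ - mu_0)^T · S^{-1} · (x̄ - mu_0):
  S^{-1} · (x̄ - mu_0) = (-0.458, -0.5267),
  (x̄ - mu_0)^T · [...] = (-1)·(-0.458) + (-2)·(-0.5267) = 1.5115.

Step 5 — scale by n: T² = 4 · 1.5115 = 6.0458.

T² ≈ 6.0458


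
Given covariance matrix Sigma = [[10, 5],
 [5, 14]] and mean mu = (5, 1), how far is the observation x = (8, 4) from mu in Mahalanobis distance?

Step 1 — centre the observation: (x - mu) = (3, 3).

Step 2 — invert Sigma. det(Sigma) = 10·14 - (5)² = 115.
  Sigma^{-1} = (1/det) · [[d, -b], [-b, a]] = [[0.1217, -0.0435],
 [-0.0435, 0.087]].

Step 3 — form the quadratic (x - mu)^T · Sigma^{-1} · (x - mu):
  Sigma^{-1} · (x - mu) = (0.2348, 0.1304).
  (x - mu)^T · [Sigma^{-1} · (x - mu)] = (3)·(0.2348) + (3)·(0.1304) = 1.0957.

Step 4 — take square root: d = √(1.0957) ≈ 1.0467.

d(x, mu) = √(1.0957) ≈ 1.0467


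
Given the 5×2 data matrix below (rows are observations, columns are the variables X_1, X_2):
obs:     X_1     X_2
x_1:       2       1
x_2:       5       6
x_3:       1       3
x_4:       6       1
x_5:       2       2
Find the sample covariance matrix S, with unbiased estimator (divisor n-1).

Step 1 — column means:
  mean(X_1) = (2 + 5 + 1 + 6 + 2) / 5 = 16/5 = 3.2
  mean(X_2) = (1 + 6 + 3 + 1 + 2) / 5 = 13/5 = 2.6

Step 2 — sample covariance S[i,j] = (1/(n-1)) · Σ_k (x_{k,i} - mean_i) · (x_{k,j} - mean_j), with n-1 = 4.
  S[X_1,X_1] = ((-1.2)·(-1.2) + (1.8)·(1.8) + (-2.2)·(-2.2) + (2.8)·(2.8) + (-1.2)·(-1.2)) / 4 = 18.8/4 = 4.7
  S[X_1,X_2] = ((-1.2)·(-1.6) + (1.8)·(3.4) + (-2.2)·(0.4) + (2.8)·(-1.6) + (-1.2)·(-0.6)) / 4 = 3.4/4 = 0.85
  S[X_2,X_2] = ((-1.6)·(-1.6) + (3.4)·(3.4) + (0.4)·(0.4) + (-1.6)·(-1.6) + (-0.6)·(-0.6)) / 4 = 17.2/4 = 4.3

S is symmetric (S[j,i] = S[i,j]). Assembling:

S = [[4.7, 0.85],
 [0.85, 4.3]]


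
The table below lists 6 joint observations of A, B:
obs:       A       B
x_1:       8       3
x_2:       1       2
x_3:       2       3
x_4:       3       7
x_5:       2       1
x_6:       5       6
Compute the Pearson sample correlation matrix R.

Step 1 — column means:
  mean(A) = (8 + 1 + 2 + 3 + 2 + 5) / 6 = 21/6 = 3.5
  mean(B) = (3 + 2 + 3 + 7 + 1 + 6) / 6 = 22/6 = 3.6667

Step 2 — sample variances and covariances s[i,j] = (1/(n-1)) · Σ_k (x_{k,i} - mean_i) · (x_{k,j} - mean_j), with n-1 = 5:
  s[A,A] = ((4.5)·(4.5) + (-2.5)·(-2.5) + (-1.5)·(-1.5) + (-0.5)·(-0.5) + (-1.5)·(-1.5) + (1.5)·(1.5)) / 5 = 33.5/5 = 6.7
  s[A,B] = ((4.5)·(-0.6667) + (-2.5)·(-1.6667) + (-1.5)·(-0.6667) + (-0.5)·(3.3333) + (-1.5)·(-2.6667) + (1.5)·(2.3333)) / 5 = 8/5 = 1.6
  s[B,B] = ((-0.6667)·(-0.6667) + (-1.6667)·(-1.6667) + (-0.6667)·(-0.6667) + (3.3333)·(3.3333) + (-2.6667)·(-2.6667) + (2.3333)·(2.3333)) / 5 = 27.3333/5 = 5.4667
  Sample standard deviations s_i = √(s[i,i]):
  s(A) = √(6.7) = 2.5884
  s(B) = √(5.4667) = 2.3381

Step 3 — r_{ij} = s_{ij} / (s_i · s_j):
  r[A,A] = 1 (diagonal).
  r[A,B] = 1.6 / (2.5884 · 2.3381) = 1.6 / 6.052 = 0.2644
  r[B,B] = 1 (diagonal).

R is symmetric with unit diagonal. Assembling:

R = [[1, 0.2644],
 [0.2644, 1]]


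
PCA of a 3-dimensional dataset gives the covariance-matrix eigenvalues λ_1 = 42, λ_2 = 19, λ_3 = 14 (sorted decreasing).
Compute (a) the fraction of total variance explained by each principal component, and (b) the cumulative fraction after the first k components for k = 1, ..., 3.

Step 1 — total variance = trace(Sigma) = Σ λ_i = 42 + 19 + 14 = 75.

Step 2 — fraction explained by component i = λ_i / Σ λ:
  PC1: 42/75 = 0.56
  PC2: 19/75 = 0.2533
  PC3: 14/75 = 0.1867

Step 3 — cumulative fraction after k components = (λ_1 + ... + λ_k) / Σ λ:
  k = 1: 42/75 = 0.56
  k = 2: (42 + 19)/75 = 61/75 = 0.8133
  k = 3: (42 + 19 + 14)/75 = 75/75 = 1

Summary (fraction, with percent):

explained: PC1 0.56 (56%), PC2 0.2533 (25.33%), PC3 0.1867 (18.67%);  cumulative: 0.56, 0.8133, 1


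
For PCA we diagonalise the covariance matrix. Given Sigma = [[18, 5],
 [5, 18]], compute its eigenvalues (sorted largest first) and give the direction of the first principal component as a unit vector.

Step 1 — characteristic polynomial of 2×2 Sigma:
  det(Sigma - λI) = λ² - trace · λ + det = 0.
  trace = 18 + 18 = 36, det = 18·18 - (5)² = 299.
Step 2 — discriminant:
  Δ = trace² - 4·det = 1296 - 1196 = 100.
Step 3 — eigenvalues:
  λ = (trace ± √Δ)/2 = (36 ± 10)/2,
  λ_1 = 23,  λ_2 = 13.

Step 4 — unit eigenvector for λ_1: solve (Sigma - λ_1 I)v = 0. First row:
  (18 - 23)·v_x + (5)·v_y = 0, i.e. (-5)·v_x + (5)·v_y = 0,
  so v ∝ (b, λ_1 - a) = (5, 5) = u.
  ||u|| = √((5)² + (5)²) = √(50) ≈ 7.0711,
  v_1 = u/||u|| ≈ (0.7071, 0.7071) (||v_1|| = 1).

λ_1 = 23,  λ_2 = 13;  v_1 ≈ (0.7071, 0.7071)


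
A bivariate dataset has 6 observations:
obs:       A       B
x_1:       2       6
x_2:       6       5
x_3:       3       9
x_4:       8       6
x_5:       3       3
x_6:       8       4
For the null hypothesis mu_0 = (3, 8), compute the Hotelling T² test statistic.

Step 1 — sample mean vector:
  mean(A) = (2 + 6 + 3 + 8 + 3 + 8) / 6 = 30/6 = 5
  mean(B) = (6 + 5 + 9 + 6 + 3 + 4) / 6 = 33/6 = 5.5
  x̄ = (5, 5.5),  deviation x̄ - mu_0 = (5, 5.5) - (3, 8) = (2, -2.5).

Step 2 — sample covariance matrix, S[i,j] = (1/(n-1)) · Σ_k (x_{k,i} - mean_i) · (x_{k,j} - mean_j), divisor n-1 = 5:
  S[A,A] = ((-3)·(-3) + (1)·(1) + (-2)·(-2) + (3)·(3) + (-2)·(-2) + (3)·(3)) / 5 = 36/5 = 7.2
  S[A,B] = ((-3)·(0.5) + (1)·(-0.5) + (-2)·(3.5) + (3)·(0.5) + (-2)·(-2.5) + (3)·(-1.5)) / 5 = -7/5 = -1.4
  S[B,B] = ((0.5)·(0.5) + (-0.5)·(-0.5) + (3.5)·(3.5) + (0.5)·(0.5) + (-2.5)·(-2.5) + (-1.5)·(-1.5)) / 5 = 21.5/5 = 4.3
  S = [[7.2, -1.4],
 [-1.4, 4.3]].

Step 3 — invert S. det(S) = 7.2·4.3 - (-1.4)² = 29.
  S^{-1} = (1/det) · [[d, -b], [-b, a]] = [[0.1483, 0.0483],
 [0.0483, 0.2483]].

Step 4 — quadratic form (x̄ - mu_0)^T · S^{-1} · (x̄ - mu_0):
  S^{-1} · (x̄ - mu_0) = (0.1759, -0.5241),
  (x̄ - mu_0)^T · [...] = (2)·(0.1759) + (-2.5)·(-0.5241) = 1.6621.

Step 5 — scale by n: T² = 6 · 1.6621 = 9.9724.

T² ≈ 9.9724


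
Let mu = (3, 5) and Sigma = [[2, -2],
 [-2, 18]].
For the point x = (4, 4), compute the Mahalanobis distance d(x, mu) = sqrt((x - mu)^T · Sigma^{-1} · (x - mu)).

Step 1 — centre the observation: (x - mu) = (1, -1).

Step 2 — invert Sigma. det(Sigma) = 2·18 - (-2)² = 32.
  Sigma^{-1} = (1/det) · [[d, -b], [-b, a]] = [[0.5625, 0.0625],
 [0.0625, 0.0625]].

Step 3 — form the quadratic (x - mu)^T · Sigma^{-1} · (x - mu):
  Sigma^{-1} · (x - mu) = (0.5, 0).
  (x - mu)^T · [Sigma^{-1} · (x - mu)] = (1)·(0.5) + (-1)·(0) = 0.5.

Step 4 — take square root: d = √(0.5) ≈ 0.7071.

d(x, mu) = √(0.5) ≈ 0.7071


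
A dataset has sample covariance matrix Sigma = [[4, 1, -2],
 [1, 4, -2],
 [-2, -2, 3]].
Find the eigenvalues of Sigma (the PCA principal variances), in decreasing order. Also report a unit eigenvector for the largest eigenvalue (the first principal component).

Step 1 — characteristic polynomial p(λ) = det(λI - Sigma) = λ³ - tr·λ² + c_1·λ - det, where tr = trace, c_1 = sum of the principal 2×2 minors, det = det(Sigma):
  tr = 4 + 4 + 3 = 11,
  c_1 = (4·4 - (1)²) + (4·3 - (-2)²) + (4·3 - (-2)²) = 15 + 8 + 8 = 31,
  det = 4·(4·3 - (-2)²) - (1)·((1)·3 - (-2)·(-2)) + (-2)·((1)·(-2) - 4·(-2)) = 4·(8) - (1)·(-1) + (-2)·(6) = 21.
  So p(λ) = λ³ - 11λ² + 31λ - 21.
Step 2 — look for an integer root (rational root theorem: any rational root is an integer divisor of 21). Testing λ = 1:
  p(1) = 1 - 11 + 31 - 21 = 0  ✓
  Dividing out (λ - 1): p(λ) = (λ - 1)(λ² - 10λ + 21).
Step 3 — remaining eigenvalues from the quadratic λ² - 10λ + 21 = 0:
  Δ = 10² - 4·21 = 100 - 84 = 16,  λ = (10 ± √16)/2 = (10 ± 4)/2 = 7 or 3.
  Sorted: λ_1 = 7,  λ_2 = 3,  λ_3 = 1  (check: sum = 11 = tr ✓).

Step 4 — unit eigenvector for λ_1 = 7: v spans the null space of (Sigma - λ_1 I), whose rows are
  r_1 = (-3, 1, -2),  r_2 = (1, -3, -2),  r_3 = (-2, -2, -4).
  v is orthogonal to every row, so take v ∝ r_1 × r_2 = ((1)·(-2) - (-2)·(-3), (-2)·(1) - (-3)·(-2), (-3)·(-3) - (1)·(1)) = (-8, -8, 8).
  Rescale (divide by 8; multiply by -1 so the first nonzero entry is positive): u = (1, 1, -1).
  ||u|| = √((1)² + (1)² + (-1)²) = √(3) ≈ 1.7321,  v_1 = u/||u|| ≈ (0.5774, 0.5774, -0.5774) (||v_1|| = 1).

λ_1 = 7,  λ_2 = 3,  λ_3 = 1;  v_1 ≈ (0.5774, 0.5774, -0.5774)


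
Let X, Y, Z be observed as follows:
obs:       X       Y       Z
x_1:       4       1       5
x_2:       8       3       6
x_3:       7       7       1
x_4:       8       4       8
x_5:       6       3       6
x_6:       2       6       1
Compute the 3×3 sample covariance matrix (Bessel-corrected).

Step 1 — column means:
  mean(X) = (4 + 8 + 7 + 8 + 6 + 2) / 6 = 35/6 = 5.8333
  mean(Y) = (1 + 3 + 7 + 4 + 3 + 6) / 6 = 24/6 = 4
  mean(Z) = (5 + 6 + 1 + 8 + 6 + 1) / 6 = 27/6 = 4.5

Step 2 — sample covariance S[i,j] = (1/(n-1)) · Σ_k (x_{k,i} - mean_i) · (x_{k,j} - mean_j), with n-1 = 5.
  S[X,X] = ((-1.8333)·(-1.8333) + (2.1667)·(2.1667) + (1.1667)·(1.1667) + (2.1667)·(2.1667) + (0.1667)·(0.1667) + (-3.8333)·(-3.8333)) / 5 = 28.8333/5 = 5.7667
  S[X,Y] = ((-1.8333)·(-3) + (2.1667)·(-1) + (1.1667)·(3) + (2.1667)·(0) + (0.1667)·(-1) + (-3.8333)·(2)) / 5 = -1/5 = -0.2
  S[X,Z] = ((-1.8333)·(0.5) + (2.1667)·(1.5) + (1.1667)·(-3.5) + (2.1667)·(3.5) + (0.1667)·(1.5) + (-3.8333)·(-3.5)) / 5 = 19.5/5 = 3.9
  S[Y,Y] = ((-3)·(-3) + (-1)·(-1) + (3)·(3) + (0)·(0) + (-1)·(-1) + (2)·(2)) / 5 = 24/5 = 4.8
  S[Y,Z] = ((-3)·(0.5) + (-1)·(1.5) + (3)·(-3.5) + (0)·(3.5) + (-1)·(1.5) + (2)·(-3.5)) / 5 = -22/5 = -4.4
  S[Z,Z] = ((0.5)·(0.5) + (1.5)·(1.5) + (-3.5)·(-3.5) + (3.5)·(3.5) + (1.5)·(1.5) + (-3.5)·(-3.5)) / 5 = 41.5/5 = 8.3

S is symmetric (S[j,i] = S[i,j]). Assembling:

S = [[5.7667, -0.2, 3.9],
 [-0.2, 4.8, -4.4],
 [3.9, -4.4, 8.3]]


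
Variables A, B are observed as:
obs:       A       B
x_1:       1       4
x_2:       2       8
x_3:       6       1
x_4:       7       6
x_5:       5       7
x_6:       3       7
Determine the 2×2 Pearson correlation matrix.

Step 1 — column means:
  mean(A) = (1 + 2 + 6 + 7 + 5 + 3) / 6 = 24/6 = 4
  mean(B) = (4 + 8 + 1 + 6 + 7 + 7) / 6 = 33/6 = 5.5

Step 2 — sample variances and covariances s[i,j] = (1/(n-1)) · Σ_k (x_{k,i} - mean_i) · (x_{k,j} - mean_j), with n-1 = 5:
  s[A,A] = ((-3)·(-3) + (-2)·(-2) + (2)·(2) + (3)·(3) + (1)·(1) + (-1)·(-1)) / 5 = 28/5 = 5.6
  s[A,B] = ((-3)·(-1.5) + (-2)·(2.5) + (2)·(-4.5) + (3)·(0.5) + (1)·(1.5) + (-1)·(1.5)) / 5 = -8/5 = -1.6
  s[B,B] = ((-1.5)·(-1.5) + (2.5)·(2.5) + (-4.5)·(-4.5) + (0.5)·(0.5) + (1.5)·(1.5) + (1.5)·(1.5)) / 5 = 33.5/5 = 6.7
  Sample standard deviations s_i = √(s[i,i]):
  s(A) = √(5.6) = 2.3664
  s(B) = √(6.7) = 2.5884

Step 3 — r_{ij} = s_{ij} / (s_i · s_j):
  r[A,A] = 1 (diagonal).
  r[A,B] = -1.6 / (2.3664 · 2.5884) = -1.6 / 6.1254 = -0.2612
  r[B,B] = 1 (diagonal).

R is symmetric with unit diagonal. Assembling:

R = [[1, -0.2612],
 [-0.2612, 1]]
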